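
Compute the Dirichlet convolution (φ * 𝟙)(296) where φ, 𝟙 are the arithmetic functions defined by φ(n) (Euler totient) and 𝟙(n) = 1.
(φ * 𝟙)(296) = 296

Divisors of 296: [1, 2, 4, 8, 37, 74, 148, 296]. For each d | 296:
  d = 1: φ(1) · 𝟙(296/1) = 1 · 1 = 1
  d = 2: φ(2) · 𝟙(296/2) = 1 · 1 = 1
  d = 4: φ(4) · 𝟙(296/4) = 2 · 1 = 2
  d = 8: φ(8) · 𝟙(296/8) = 4 · 1 = 4
  d = 37: φ(37) · 𝟙(296/37) = 36 · 1 = 36
  d = 74: φ(74) · 𝟙(296/74) = 36 · 1 = 36
  d = 148: φ(148) · 𝟙(296/148) = 72 · 1 = 72
  d = 296: φ(296) · 𝟙(296/296) = 144 · 1 = 144
Summing: (φ * 𝟙)(296) = 1 + 1 + 2 + 4 + 36 + 36 + 72 + 144 = 296.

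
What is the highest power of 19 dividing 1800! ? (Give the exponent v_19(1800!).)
v_19(1800!) = 98

Legendre's formula: v_p(n!) = Σ_{k ≥ 1} ⌊n / p^k⌋. For p = 19, n = 1800, the terms are:
  ⌊1800/19^1⌋ = ⌊1800/19⌋ = 94
  ⌊1800/19^2⌋ = ⌊1800/361⌋ = 4
(the next term ⌊1800/19^3⌋ = 0, terminating the sum). Summing: v_19(1800!) = 94 + 4 = 98.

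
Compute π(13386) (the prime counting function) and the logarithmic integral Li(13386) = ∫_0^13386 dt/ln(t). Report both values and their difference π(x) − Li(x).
π(13386) = 1587;  Li(13386) ≈ 1607.79;  π(x) − Li(x) ≈ -20.79.

Direct count of primes ≤ 13386 gives π(13386) = 1587. Numerical evaluation of the logarithmic integral gives Li(13386) ≈ 1607.79. The difference π(x) − Li(x) ≈ -20.79 is typically negative for small/moderate x (Li(x) overestimates), though Littlewood's theorem shows this sign changes infinitely often.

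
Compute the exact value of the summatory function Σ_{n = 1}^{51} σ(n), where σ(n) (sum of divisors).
Σ_{n ≤ 51} σ(n) = 2152

Compute σ(n) for each 1 ≤ n ≤ 51: σ(1) = 1, σ(2) = 3, σ(3) = 4, σ(4) = 7, σ(5) = 6, σ(6) = 12, σ(7) = 8, σ(8) = 15, σ(9) = 13, σ(10) = 18, σ(11) = 12, σ(12) = 28, σ(13) = 14, σ(14) = 24, σ(15) = 24, σ(16) = 31, σ(17) = 18, σ(18) = 39, σ(19) = 20, σ(20) = 42, σ(21) = 32, σ(22) = 36, σ(23) = 24, σ(24) = 60, σ(25) = 31, σ(26) = 42, σ(27) = 40, σ(28) = 56, σ(29) = 30, σ(30) = 72, σ(31) = 32, σ(32) = 63, σ(33) = 48, σ(34) = 54, σ(35) = 48, σ(36) = 91, σ(37) = 38, σ(38) = 60, σ(39) = 56, σ(40) = 90, σ(41) = 42, σ(42) = 96, σ(43) = 44, σ(44) = 84, σ(45) = 78, σ(46) = 72, σ(47) = 48, σ(48) = 124, σ(49) = 57, σ(50) = 93, σ(51) = 72. Summing all 51 values: 2152. (Average order: Σ_{n ≤ x} σ(n) ~ (π²/12) x². For x = 51, (π²/12)·51² ≈ 2139.24.)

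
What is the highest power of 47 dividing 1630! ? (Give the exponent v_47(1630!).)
v_47(1630!) = 34

Legendre's formula: v_p(n!) = Σ_{k ≥ 1} ⌊n / p^k⌋. For p = 47, n = 1630, the terms are:
  ⌊1630/47^1⌋ = ⌊1630/47⌋ = 34
(the next term ⌊1630/47^2⌋ = 0, terminating the sum). Summing: v_47(1630!) = 34 = 34.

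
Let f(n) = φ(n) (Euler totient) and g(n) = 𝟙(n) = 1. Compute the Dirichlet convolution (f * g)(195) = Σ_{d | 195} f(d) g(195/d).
(φ * 𝟙)(195) = 195

Divisors of 195: [1, 3, 5, 13, 15, 39, 65, 195]. For each d | 195:
  d = 1: φ(1) · 𝟙(195/1) = 1 · 1 = 1
  d = 3: φ(3) · 𝟙(195/3) = 2 · 1 = 2
  d = 5: φ(5) · 𝟙(195/5) = 4 · 1 = 4
  d = 13: φ(13) · 𝟙(195/13) = 12 · 1 = 12
  d = 15: φ(15) · 𝟙(195/15) = 8 · 1 = 8
  d = 39: φ(39) · 𝟙(195/39) = 24 · 1 = 24
  d = 65: φ(65) · 𝟙(195/65) = 48 · 1 = 48
  d = 195: φ(195) · 𝟙(195/195) = 96 · 1 = 96
Summing: (φ * 𝟙)(195) = 1 + 2 + 4 + 12 + 8 + 24 + 48 + 96 = 195.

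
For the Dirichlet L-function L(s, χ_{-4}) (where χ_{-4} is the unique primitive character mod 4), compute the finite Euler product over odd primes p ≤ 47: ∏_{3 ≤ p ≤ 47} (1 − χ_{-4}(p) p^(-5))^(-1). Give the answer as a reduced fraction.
∏ = 7508883803148623376075754946450365737429310788606076172798130278074505/7537845509642297199917174706861149114875564283464393121061743521431552

The odd primes p ≤ 47 are [3, 5, 7, 11, 13, 17, 19, 23, 29, 31, 37, 41, 43, 47]. For each, χ(p) = 1 if p ≡ 1 mod 4, χ(p) = −1 if p ≡ 3 mod 4. Taking (1 − χ(p)/p^5)^(-1) = p^5/(p^5 − χ(p)): (1 − (-1)/3^5)^(-1) · (1 − (1)/5^5)^(-1) · (1 − (-1)/7^5)^(-1) · (1 − (-1)/11^5)^(-1) · (1 − (1)/13^5)^(-1) · (1 − (1)/17^5)^(-1) · (1 − (-1)/19^5)^(-1) · (1 − (-1)/23^5)^(-1) · (1 − (1)/29^5)^(-1) · (1 − (-1)/31^5)^(-1) · (1 − (1)/37^5)^(-1) · (1 − (1)/41^5)^(-1) · (1 − (-1)/43^5)^(-1) · (1 − (-1)/47^5)^(-1) = 7508883803148623376075754946450365737429310788606076172798130278074505/7537845509642297199917174706861149114875564283464393121061743521431552.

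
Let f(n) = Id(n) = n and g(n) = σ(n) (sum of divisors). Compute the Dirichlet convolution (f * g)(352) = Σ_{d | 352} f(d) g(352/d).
(Id * σ)(352) = 7383

Divisors of 352: [1, 2, 4, 8, 11, 16, 22, 32, 44, 88, 176, 352]. For each d | 352:
  d = 1: Id(1) · σ(352/1) = 1 · 756 = 756
  d = 2: Id(2) · σ(352/2) = 2 · 372 = 744
  d = 4: Id(4) · σ(352/4) = 4 · 180 = 720
  d = 8: Id(8) · σ(352/8) = 8 · 84 = 672
  d = 11: Id(11) · σ(352/11) = 11 · 63 = 693
  d = 16: Id(16) · σ(352/16) = 16 · 36 = 576
  d = 22: Id(22) · σ(352/22) = 22 · 31 = 682
  d = 32: Id(32) · σ(352/32) = 32 · 12 = 384
  d = 44: Id(44) · σ(352/44) = 44 · 15 = 660
  d = 88: Id(88) · σ(352/88) = 88 · 7 = 616
  d = 176: Id(176) · σ(352/176) = 176 · 3 = 528
  d = 352: Id(352) · σ(352/352) = 352 · 1 = 352
Summing: (Id * σ)(352) = 756 + 744 + 720 + 672 + 693 + 576 + 682 + 384 + 660 + 616 + 528 + 352 = 7383.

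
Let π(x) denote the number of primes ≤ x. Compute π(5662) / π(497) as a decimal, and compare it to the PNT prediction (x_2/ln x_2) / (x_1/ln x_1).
π(5662)/π(497) = 746/94 ≈ 7.9362;  PNT prediction ≈ 8.1849.

π(497) = 94 and π(5662) = 746, so π(5662)/π(497) ≈ 7.9362. The PNT-predicted ratio is (5662/ln(5662)) / (497/ln(497)) ≈ 8.1849. The two agree to within a few percent, as expected.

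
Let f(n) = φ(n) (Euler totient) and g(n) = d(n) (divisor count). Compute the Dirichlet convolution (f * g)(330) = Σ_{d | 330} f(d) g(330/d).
(φ * d)(330) = 864

Divisors of 330: [1, 2, 3, 5, 6, 10, 11, 15, 22, 30, 33, 55, 66, 110, 165, 330]. For each d | 330:
  d = 1: φ(1) · d(330/1) = 1 · 16 = 16
  d = 2: φ(2) · d(330/2) = 1 · 8 = 8
  d = 3: φ(3) · d(330/3) = 2 · 8 = 16
  d = 5: φ(5) · d(330/5) = 4 · 8 = 32
  d = 6: φ(6) · d(330/6) = 2 · 4 = 8
  d = 10: φ(10) · d(330/10) = 4 · 4 = 16
  d = 11: φ(11) · d(330/11) = 10 · 8 = 80
  d = 15: φ(15) · d(330/15) = 8 · 4 = 32
  d = 22: φ(22) · d(330/22) = 10 · 4 = 40
  d = 30: φ(30) · d(330/30) = 8 · 2 = 16
  d = 33: φ(33) · d(330/33) = 20 · 4 = 80
  d = 55: φ(55) · d(330/55) = 40 · 4 = 160
  d = 66: φ(66) · d(330/66) = 20 · 2 = 40
  d = 110: φ(110) · d(330/110) = 40 · 2 = 80
  d = 165: φ(165) · d(330/165) = 80 · 2 = 160
  d = 330: φ(330) · d(330/330) = 80 · 1 = 80
Summing: (φ * d)(330) = 16 + 8 + 16 + 32 + 8 + 16 + 80 + 32 + 40 + 16 + 80 + 160 + 40 + 80 + 160 + 80 = 864.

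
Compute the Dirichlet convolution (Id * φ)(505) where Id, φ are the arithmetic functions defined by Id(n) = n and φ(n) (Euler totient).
(Id * φ)(505) = 1809

Divisors of 505: [1, 5, 101, 505]. For each d | 505:
  d = 1: Id(1) · φ(505/1) = 1 · 400 = 400
  d = 5: Id(5) · φ(505/5) = 5 · 100 = 500
  d = 101: Id(101) · φ(505/101) = 101 · 4 = 404
  d = 505: Id(505) · φ(505/505) = 505 · 1 = 505
Summing: (Id * φ)(505) = 400 + 500 + 404 + 505 = 1809.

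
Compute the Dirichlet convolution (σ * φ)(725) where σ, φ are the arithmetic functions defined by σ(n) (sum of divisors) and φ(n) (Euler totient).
(σ * φ)(725) = 4350

Divisors of 725: [1, 5, 25, 29, 145, 725]. For each d | 725:
  d = 1: σ(1) · φ(725/1) = 1 · 560 = 560
  d = 5: σ(5) · φ(725/5) = 6 · 112 = 672
  d = 25: σ(25) · φ(725/25) = 31 · 28 = 868
  d = 29: σ(29) · φ(725/29) = 30 · 20 = 600
  d = 145: σ(145) · φ(725/145) = 180 · 4 = 720
  d = 725: σ(725) · φ(725/725) = 930 · 1 = 930
Summing: (σ * φ)(725) = 560 + 672 + 868 + 600 + 720 + 930 = 4350.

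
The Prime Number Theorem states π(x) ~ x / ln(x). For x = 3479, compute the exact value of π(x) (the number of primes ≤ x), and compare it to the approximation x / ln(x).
π(3479) = 487;  x/ln(x) ≈ 426.64;  relative error ≈ 12.40%.

Directly count primes up to 3479: π(3479) = 487. The PNT approximation gives 3479/ln(3479) ≈ 3479/8.15450 ≈ 426.64. Relative error (π(x) − x/ln(x)) / π(x) ≈ 12.40%; the approximation is known to undercount slightly (Li(x) is a better estimate).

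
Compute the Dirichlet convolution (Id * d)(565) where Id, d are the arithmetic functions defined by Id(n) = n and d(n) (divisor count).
(Id * d)(565) = 805

Divisors of 565: [1, 5, 113, 565]. For each d | 565:
  d = 1: Id(1) · d(565/1) = 1 · 4 = 4
  d = 5: Id(5) · d(565/5) = 5 · 2 = 10
  d = 113: Id(113) · d(565/113) = 113 · 2 = 226
  d = 565: Id(565) · d(565/565) = 565 · 1 = 565
Summing: (Id * d)(565) = 4 + 10 + 226 + 565 = 805.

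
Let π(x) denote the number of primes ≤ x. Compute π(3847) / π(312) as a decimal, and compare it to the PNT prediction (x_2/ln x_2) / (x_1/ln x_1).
π(3847)/π(312) = 533/64 ≈ 8.3281;  PNT prediction ≈ 8.5780.

π(312) = 64 and π(3847) = 533, so π(3847)/π(312) ≈ 8.3281. The PNT-predicted ratio is (3847/ln(3847)) / (312/ln(312)) ≈ 8.5780. The two agree to within a few percent, as expected.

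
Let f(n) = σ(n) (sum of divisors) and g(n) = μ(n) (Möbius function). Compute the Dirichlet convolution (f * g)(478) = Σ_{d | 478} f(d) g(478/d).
(σ * μ)(478) = 478

Divisors of 478: [1, 2, 239, 478]. For each d | 478:
  d = 1: σ(1) · μ(478/1) = 1 · 1 = 1
  d = 2: σ(2) · μ(478/2) = 3 · -1 = -3
  d = 239: σ(239) · μ(478/239) = 240 · -1 = -240
  d = 478: σ(478) · μ(478/478) = 720 · 1 = 720
Summing: (σ * μ)(478) = 1 + -3 + -240 + 720 = 478.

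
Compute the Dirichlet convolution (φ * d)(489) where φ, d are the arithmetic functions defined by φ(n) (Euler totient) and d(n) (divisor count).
(φ * d)(489) = 656

Divisors of 489: [1, 3, 163, 489]. For each d | 489:
  d = 1: φ(1) · d(489/1) = 1 · 4 = 4
  d = 3: φ(3) · d(489/3) = 2 · 2 = 4
  d = 163: φ(163) · d(489/163) = 162 · 2 = 324
  d = 489: φ(489) · d(489/489) = 324 · 1 = 324
Summing: (φ * d)(489) = 4 + 4 + 324 + 324 = 656.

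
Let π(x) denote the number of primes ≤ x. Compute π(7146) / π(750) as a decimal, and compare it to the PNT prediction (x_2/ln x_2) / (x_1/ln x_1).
π(7146)/π(750) = 914/132 ≈ 6.9242;  PNT prediction ≈ 7.1077.

π(750) = 132 and π(7146) = 914, so π(7146)/π(750) ≈ 6.9242. The PNT-predicted ratio is (7146/ln(7146)) / (750/ln(750)) ≈ 7.1077. The two agree to within a few percent, as expected.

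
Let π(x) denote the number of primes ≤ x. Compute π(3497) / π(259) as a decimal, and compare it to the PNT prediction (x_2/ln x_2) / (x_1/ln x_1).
π(3497)/π(259) = 488/55 ≈ 8.8727;  PNT prediction ≈ 9.1950.

π(259) = 55 and π(3497) = 488, so π(3497)/π(259) ≈ 8.8727. The PNT-predicted ratio is (3497/ln(3497)) / (259/ln(259)) ≈ 9.1950. The two agree to within a few percent, as expected.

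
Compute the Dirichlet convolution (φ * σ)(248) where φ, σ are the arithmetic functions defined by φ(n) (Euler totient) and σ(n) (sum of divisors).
(φ * σ)(248) = 1984

Divisors of 248: [1, 2, 4, 8, 31, 62, 124, 248]. For each d | 248:
  d = 1: φ(1) · σ(248/1) = 1 · 480 = 480
  d = 2: φ(2) · σ(248/2) = 1 · 224 = 224
  d = 4: φ(4) · σ(248/4) = 2 · 96 = 192
  d = 8: φ(8) · σ(248/8) = 4 · 32 = 128
  d = 31: φ(31) · σ(248/31) = 30 · 15 = 450
  d = 62: φ(62) · σ(248/62) = 30 · 7 = 210
  d = 124: φ(124) · σ(248/124) = 60 · 3 = 180
  d = 248: φ(248) · σ(248/248) = 120 · 1 = 120
Summing: (φ * σ)(248) = 480 + 224 + 192 + 128 + 450 + 210 + 180 + 120 = 1984.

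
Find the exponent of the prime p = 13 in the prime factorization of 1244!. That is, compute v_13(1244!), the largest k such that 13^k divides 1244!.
v_13(1244!) = 102

Legendre's formula: v_p(n!) = Σ_{k ≥ 1} ⌊n / p^k⌋. For p = 13, n = 1244, the terms are:
  ⌊1244/13^1⌋ = ⌊1244/13⌋ = 95
  ⌊1244/13^2⌋ = ⌊1244/169⌋ = 7
(the next term ⌊1244/13^3⌋ = 0, terminating the sum). Summing: v_13(1244!) = 95 + 7 = 102.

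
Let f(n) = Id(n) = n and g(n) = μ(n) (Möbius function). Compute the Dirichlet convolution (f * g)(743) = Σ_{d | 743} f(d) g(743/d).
(Id * μ)(743) = 742

Divisors of 743: [1, 743]. For each d | 743:
  d = 1: Id(1) · μ(743/1) = 1 · -1 = -1
  d = 743: Id(743) · μ(743/743) = 743 · 1 = 743
Summing: (Id * μ)(743) = -1 + 743 = 742.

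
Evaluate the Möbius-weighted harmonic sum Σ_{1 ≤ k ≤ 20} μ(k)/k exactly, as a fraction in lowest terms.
Σ μ(k)/k = -81988/1616615

Values of μ(k) for 1 ≤ k ≤ 20: μ(1) = 1, μ(2) = -1, μ(3) = -1, μ(5) = -1, μ(6) = 1, μ(7) = -1, μ(10) = 1, μ(11) = -1, μ(13) = -1, μ(14) = 1, μ(15) = 1, μ(17) = -1, μ(19) = -1, with μ = 0 on non-squarefree integers. Summing μ(k)/k for k where μ(k) ≠ 0 gives -81988/1616615 ≈ -0.0507. (PNT ⟺ this sum → 0 as n → ∞.)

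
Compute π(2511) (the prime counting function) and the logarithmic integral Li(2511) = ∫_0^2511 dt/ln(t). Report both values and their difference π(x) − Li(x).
π(2511) = 368;  Li(2511) ≈ 381.01;  π(x) − Li(x) ≈ -13.01.

Direct count of primes ≤ 2511 gives π(2511) = 368. Numerical evaluation of the logarithmic integral gives Li(2511) ≈ 381.01. The difference π(x) − Li(x) ≈ -13.01 is typically negative for small/moderate x (Li(x) overestimates), though Littlewood's theorem shows this sign changes infinitely often.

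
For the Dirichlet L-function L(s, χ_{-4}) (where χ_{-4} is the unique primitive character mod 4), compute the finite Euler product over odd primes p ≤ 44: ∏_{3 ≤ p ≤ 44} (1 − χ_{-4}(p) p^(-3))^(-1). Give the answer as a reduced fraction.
∏ = 53382899586415799670070183783895/55093305095879233542015487574016

The odd primes p ≤ 44 are [3, 5, 7, 11, 13, 17, 19, 23, 29, 31, 37, 41, 43]. For each, χ(p) = 1 if p ≡ 1 mod 4, χ(p) = −1 if p ≡ 3 mod 4. Taking (1 − χ(p)/p^3)^(-1) = p^3/(p^3 − χ(p)): (1 − (-1)/3^3)^(-1) · (1 − (1)/5^3)^(-1) · (1 − (-1)/7^3)^(-1) · (1 − (-1)/11^3)^(-1) · (1 − (1)/13^3)^(-1) · (1 − (1)/17^3)^(-1) · (1 − (-1)/19^3)^(-1) · (1 − (-1)/23^3)^(-1) · (1 − (1)/29^3)^(-1) · (1 − (-1)/31^3)^(-1) · (1 − (1)/37^3)^(-1) · (1 − (1)/41^3)^(-1) · (1 − (-1)/43^3)^(-1) = 53382899586415799670070183783895/55093305095879233542015487574016.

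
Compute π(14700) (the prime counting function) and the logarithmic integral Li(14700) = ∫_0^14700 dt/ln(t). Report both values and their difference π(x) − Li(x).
π(14700) = 1720;  Li(14700) ≈ 1745.39;  π(x) − Li(x) ≈ -25.39.

Direct count of primes ≤ 14700 gives π(14700) = 1720. Numerical evaluation of the logarithmic integral gives Li(14700) ≈ 1745.39. The difference π(x) − Li(x) ≈ -25.39 is typically negative for small/moderate x (Li(x) overestimates), though Littlewood's theorem shows this sign changes infinitely often.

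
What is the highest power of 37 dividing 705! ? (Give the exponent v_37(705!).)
v_37(705!) = 19

Legendre's formula: v_p(n!) = Σ_{k ≥ 1} ⌊n / p^k⌋. For p = 37, n = 705, the terms are:
  ⌊705/37^1⌋ = ⌊705/37⌋ = 19
(the next term ⌊705/37^2⌋ = 0, terminating the sum). Summing: v_37(705!) = 19 = 19.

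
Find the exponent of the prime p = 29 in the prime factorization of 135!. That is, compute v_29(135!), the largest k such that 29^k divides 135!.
v_29(135!) = 4

Legendre's formula: v_p(n!) = Σ_{k ≥ 1} ⌊n / p^k⌋. For p = 29, n = 135, the terms are:
  ⌊135/29^1⌋ = ⌊135/29⌋ = 4
(the next term ⌊135/29^2⌋ = 0, terminating the sum). Summing: v_29(135!) = 4 = 4.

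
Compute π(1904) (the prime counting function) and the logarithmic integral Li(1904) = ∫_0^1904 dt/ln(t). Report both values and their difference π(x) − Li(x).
π(1904) = 291;  Li(1904) ≈ 302.14;  π(x) − Li(x) ≈ -11.14.

Direct count of primes ≤ 1904 gives π(1904) = 291. Numerical evaluation of the logarithmic integral gives Li(1904) ≈ 302.14. The difference π(x) − Li(x) ≈ -11.14 is typically negative for small/moderate x (Li(x) overestimates), though Littlewood's theorem shows this sign changes infinitely often.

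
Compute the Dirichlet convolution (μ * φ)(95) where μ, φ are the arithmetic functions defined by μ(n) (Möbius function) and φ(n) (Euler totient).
(μ * φ)(95) = 51

Divisors of 95: [1, 5, 19, 95]. For each d | 95:
  d = 1: μ(1) · φ(95/1) = 1 · 72 = 72
  d = 5: μ(5) · φ(95/5) = -1 · 18 = -18
  d = 19: μ(19) · φ(95/19) = -1 · 4 = -4
  d = 95: μ(95) · φ(95/95) = 1 · 1 = 1
Summing: (μ * φ)(95) = 72 + -18 + -4 + 1 = 51.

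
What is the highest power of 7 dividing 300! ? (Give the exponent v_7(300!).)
v_7(300!) = 48

Legendre's formula: v_p(n!) = Σ_{k ≥ 1} ⌊n / p^k⌋. For p = 7, n = 300, the terms are:
  ⌊300/7^1⌋ = ⌊300/7⌋ = 42
  ⌊300/7^2⌋ = ⌊300/49⌋ = 6
(the next term ⌊300/7^3⌋ = 0, terminating the sum). Summing: v_7(300!) = 42 + 6 = 48.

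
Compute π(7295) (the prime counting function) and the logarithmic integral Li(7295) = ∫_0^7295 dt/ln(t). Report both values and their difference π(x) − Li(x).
π(7295) = 929;  Li(7295) ≈ 947.57;  π(x) − Li(x) ≈ -18.57.

Direct count of primes ≤ 7295 gives π(7295) = 929. Numerical evaluation of the logarithmic integral gives Li(7295) ≈ 947.57. The difference π(x) − Li(x) ≈ -18.57 is typically negative for small/moderate x (Li(x) overestimates), though Littlewood's theorem shows this sign changes infinitely often.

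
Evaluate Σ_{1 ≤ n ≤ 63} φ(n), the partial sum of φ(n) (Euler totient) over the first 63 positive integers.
Σ_{n ≤ 63} φ(n) = 1228

Compute φ(n) for each 1 ≤ n ≤ 63: φ(1) = 1, φ(2) = 1, φ(3) = 2, φ(4) = 2, φ(5) = 4, φ(6) = 2, φ(7) = 6, φ(8) = 4, φ(9) = 6, φ(10) = 4, φ(11) = 10, φ(12) = 4, φ(13) = 12, φ(14) = 6, φ(15) = 8, φ(16) = 8, φ(17) = 16, φ(18) = 6, φ(19) = 18, φ(20) = 8, φ(21) = 12, φ(22) = 10, φ(23) = 22, φ(24) = 8, φ(25) = 20, φ(26) = 12, φ(27) = 18, φ(28) = 12, φ(29) = 28, φ(30) = 8, φ(31) = 30, φ(32) = 16, φ(33) = 20, φ(34) = 16, φ(35) = 24, φ(36) = 12, φ(37) = 36, φ(38) = 18, φ(39) = 24, φ(40) = 16, φ(41) = 40, φ(42) = 12, φ(43) = 42, φ(44) = 20, φ(45) = 24, φ(46) = 22, φ(47) = 46, φ(48) = 16, φ(49) = 42, φ(50) = 20, φ(51) = 32, φ(52) = 24, φ(53) = 52, φ(54) = 18, φ(55) = 40, φ(56) = 24, φ(57) = 36, φ(58) = 28, φ(59) = 58, φ(60) = 16, φ(61) = 60, φ(62) = 30, φ(63) = 36. Summing all 63 values: 1228. (Average order: Σ_{n ≤ x} φ(n) ~ (3/π²) x². For x = 63, (3/π²)·63² ≈ 1206.43.)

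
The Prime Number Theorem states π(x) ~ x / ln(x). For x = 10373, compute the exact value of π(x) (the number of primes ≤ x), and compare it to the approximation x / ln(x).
π(10373) = 1272;  x/ln(x) ≈ 1121.77;  relative error ≈ 11.81%.

Directly count primes up to 10373: π(10373) = 1272. The PNT approximation gives 10373/ln(10373) ≈ 10373/9.24696 ≈ 1121.77. Relative error (π(x) − x/ln(x)) / π(x) ≈ 11.81%; the approximation is known to undercount slightly (Li(x) is a better estimate).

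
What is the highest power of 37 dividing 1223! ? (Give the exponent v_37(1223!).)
v_37(1223!) = 33

Legendre's formula: v_p(n!) = Σ_{k ≥ 1} ⌊n / p^k⌋. For p = 37, n = 1223, the terms are:
  ⌊1223/37^1⌋ = ⌊1223/37⌋ = 33
(the next term ⌊1223/37^2⌋ = 0, terminating the sum). Summing: v_37(1223!) = 33 = 33.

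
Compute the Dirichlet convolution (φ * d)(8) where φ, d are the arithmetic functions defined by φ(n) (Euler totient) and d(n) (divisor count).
(φ * d)(8) = 15

Divisors of 8: [1, 2, 4, 8]. For each d | 8:
  d = 1: φ(1) · d(8/1) = 1 · 4 = 4
  d = 2: φ(2) · d(8/2) = 1 · 3 = 3
  d = 4: φ(4) · d(8/4) = 2 · 2 = 4
  d = 8: φ(8) · d(8/8) = 4 · 1 = 4
Summing: (φ * d)(8) = 4 + 3 + 4 + 4 = 15.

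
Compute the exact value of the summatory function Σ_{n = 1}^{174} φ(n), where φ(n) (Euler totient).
Σ_{n ≤ 174} φ(n) = 9250

Compute φ(n) for each 1 ≤ n ≤ 174: φ(1) = 1, φ(2) = 1, φ(3) = 2, φ(4) = 2, φ(5) = 4, φ(6) = 2, φ(7) = 6, φ(8) = 4, φ(9) = 6, φ(10) = 4, φ(11) = 10, φ(12) = 4, φ(13) = 12, φ(14) = 6, φ(15) = 8, φ(16) = 8, φ(17) = 16, φ(18) = 6, φ(19) = 18, φ(20) = 8, φ(21) = 12, φ(22) = 10, φ(23) = 22, φ(24) = 8, φ(25) = 20, φ(26) = 12, φ(27) = 18, φ(28) = 12, φ(29) = 28, φ(30) = 8, φ(31) = 30, φ(32) = 16, φ(33) = 20, φ(34) = 16, φ(35) = 24, φ(36) = 12, φ(37) = 36, φ(38) = 18, φ(39) = 24, φ(40) = 16, φ(41) = 40, φ(42) = 12, φ(43) = 42, φ(44) = 20, φ(45) = 24, φ(46) = 22, φ(47) = 46, φ(48) = 16, φ(49) = 42, φ(50) = 20, φ(51) = 32, φ(52) = 24, φ(53) = 52, φ(54) = 18, φ(55) = 40, φ(56) = 24, φ(57) = 36, φ(58) = 28, φ(59) = 58, φ(60) = 16, φ(61) = 60, φ(62) = 30, φ(63) = 36, φ(64) = 32, φ(65) = 48, φ(66) = 20, φ(67) = 66, φ(68) = 32, φ(69) = 44, φ(70) = 24, φ(71) = 70, φ(72) = 24, φ(73) = 72, φ(74) = 36, φ(75) = 40, φ(76) = 36, φ(77) = 60, φ(78) = 24, φ(79) = 78, φ(80) = 32, φ(81) = 54, φ(82) = 40, φ(83) = 82, φ(84) = 24, φ(85) = 64, φ(86) = 42, φ(87) = 56, φ(88) = 40, φ(89) = 88, φ(90) = 24, φ(91) = 72, φ(92) = 44, φ(93) = 60, φ(94) = 46, φ(95) = 72, φ(96) = 32, φ(97) = 96, φ(98) = 42, φ(99) = 60, φ(100) = 40, φ(101) = 100, φ(102) = 32, φ(103) = 102, φ(104) = 48, φ(105) = 48, φ(106) = 52, φ(107) = 106, φ(108) = 36, φ(109) = 108, φ(110) = 40, φ(111) = 72, φ(112) = 48, φ(113) = 112, φ(114) = 36, φ(115) = 88, φ(116) = 56, φ(117) = 72, φ(118) = 58, φ(119) = 96, φ(120) = 32, φ(121) = 110, φ(122) = 60, φ(123) = 80, φ(124) = 60, φ(125) = 100, φ(126) = 36, φ(127) = 126, φ(128) = 64, φ(129) = 84, φ(130) = 48, φ(131) = 130, φ(132) = 40, φ(133) = 108, φ(134) = 66, φ(135) = 72, φ(136) = 64, φ(137) = 136, φ(138) = 44, φ(139) = 138, φ(140) = 48, φ(141) = 92, φ(142) = 70, φ(143) = 120, φ(144) = 48, φ(145) = 112, φ(146) = 72, φ(147) = 84, φ(148) = 72, φ(149) = 148, φ(150) = 40, φ(151) = 150, φ(152) = 72, φ(153) = 96, φ(154) = 60, φ(155) = 120, φ(156) = 48, φ(157) = 156, φ(158) = 78, φ(159) = 104, φ(160) = 64, φ(161) = 132, φ(162) = 54, φ(163) = 162, φ(164) = 80, φ(165) = 80, φ(166) = 82, φ(167) = 166, φ(168) = 48, φ(169) = 156, φ(170) = 64, φ(171) = 108, φ(172) = 84, φ(173) = 172, φ(174) = 56. Summing all 174 values: 9250. (Average order: Σ_{n ≤ x} φ(n) ~ (3/π²) x². For x = 174, (3/π²)·174² ≈ 9202.80.)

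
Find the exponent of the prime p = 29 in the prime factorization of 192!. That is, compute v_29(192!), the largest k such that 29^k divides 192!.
v_29(192!) = 6

Legendre's formula: v_p(n!) = Σ_{k ≥ 1} ⌊n / p^k⌋. For p = 29, n = 192, the terms are:
  ⌊192/29^1⌋ = ⌊192/29⌋ = 6
(the next term ⌊192/29^2⌋ = 0, terminating the sum). Summing: v_29(192!) = 6 = 6.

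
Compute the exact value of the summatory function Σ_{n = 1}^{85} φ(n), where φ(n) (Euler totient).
Σ_{n ≤ 85} φ(n) = 2230

Compute φ(n) for each 1 ≤ n ≤ 85: φ(1) = 1, φ(2) = 1, φ(3) = 2, φ(4) = 2, φ(5) = 4, φ(6) = 2, φ(7) = 6, φ(8) = 4, φ(9) = 6, φ(10) = 4, φ(11) = 10, φ(12) = 4, φ(13) = 12, φ(14) = 6, φ(15) = 8, φ(16) = 8, φ(17) = 16, φ(18) = 6, φ(19) = 18, φ(20) = 8, φ(21) = 12, φ(22) = 10, φ(23) = 22, φ(24) = 8, φ(25) = 20, φ(26) = 12, φ(27) = 18, φ(28) = 12, φ(29) = 28, φ(30) = 8, φ(31) = 30, φ(32) = 16, φ(33) = 20, φ(34) = 16, φ(35) = 24, φ(36) = 12, φ(37) = 36, φ(38) = 18, φ(39) = 24, φ(40) = 16, φ(41) = 40, φ(42) = 12, φ(43) = 42, φ(44) = 20, φ(45) = 24, φ(46) = 22, φ(47) = 46, φ(48) = 16, φ(49) = 42, φ(50) = 20, φ(51) = 32, φ(52) = 24, φ(53) = 52, φ(54) = 18, φ(55) = 40, φ(56) = 24, φ(57) = 36, φ(58) = 28, φ(59) = 58, φ(60) = 16, φ(61) = 60, φ(62) = 30, φ(63) = 36, φ(64) = 32, φ(65) = 48, φ(66) = 20, φ(67) = 66, φ(68) = 32, φ(69) = 44, φ(70) = 24, φ(71) = 70, φ(72) = 24, φ(73) = 72, φ(74) = 36, φ(75) = 40, φ(76) = 36, φ(77) = 60, φ(78) = 24, φ(79) = 78, φ(80) = 32, φ(81) = 54, φ(82) = 40, φ(83) = 82, φ(84) = 24, φ(85) = 64. Summing all 85 values: 2230. (Average order: Σ_{n ≤ x} φ(n) ~ (3/π²) x². For x = 85, (3/π²)·85² ≈ 2196.14.)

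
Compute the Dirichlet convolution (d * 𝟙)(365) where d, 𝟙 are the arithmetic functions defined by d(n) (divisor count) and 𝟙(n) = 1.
(d * 𝟙)(365) = 9

Divisors of 365: [1, 5, 73, 365]. For each d | 365:
  d = 1: d(1) · 𝟙(365/1) = 1 · 1 = 1
  d = 5: d(5) · 𝟙(365/5) = 2 · 1 = 2
  d = 73: d(73) · 𝟙(365/73) = 2 · 1 = 2
  d = 365: d(365) · 𝟙(365/365) = 4 · 1 = 4
Summing: (d * 𝟙)(365) = 1 + 2 + 2 + 4 = 9.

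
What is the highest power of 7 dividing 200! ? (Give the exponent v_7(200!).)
v_7(200!) = 32

Legendre's formula: v_p(n!) = Σ_{k ≥ 1} ⌊n / p^k⌋. For p = 7, n = 200, the terms are:
  ⌊200/7^1⌋ = ⌊200/7⌋ = 28
  ⌊200/7^2⌋ = ⌊200/49⌋ = 4
(the next term ⌊200/7^3⌋ = 0, terminating the sum). Summing: v_7(200!) = 28 + 4 = 32.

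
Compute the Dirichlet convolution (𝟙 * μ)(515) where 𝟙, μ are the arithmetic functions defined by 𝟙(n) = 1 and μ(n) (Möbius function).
(𝟙 * μ)(515) = 0

Divisors of 515: [1, 5, 103, 515]. For each d | 515:
  d = 1: 𝟙(1) · μ(515/1) = 1 · 1 = 1
  d = 5: 𝟙(5) · μ(515/5) = 1 · -1 = -1
  d = 103: 𝟙(103) · μ(515/103) = 1 · -1 = -1
  d = 515: 𝟙(515) · μ(515/515) = 1 · 1 = 1
Summing: (𝟙 * μ)(515) = 1 + -1 + -1 + 1 = 0.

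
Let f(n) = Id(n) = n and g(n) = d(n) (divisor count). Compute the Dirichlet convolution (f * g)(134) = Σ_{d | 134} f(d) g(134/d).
(Id * d)(134) = 276

Divisors of 134: [1, 2, 67, 134]. For each d | 134:
  d = 1: Id(1) · d(134/1) = 1 · 4 = 4
  d = 2: Id(2) · d(134/2) = 2 · 2 = 4
  d = 67: Id(67) · d(134/67) = 67 · 2 = 134
  d = 134: Id(134) · d(134/134) = 134 · 1 = 134
Summing: (Id * d)(134) = 4 + 4 + 134 + 134 = 276.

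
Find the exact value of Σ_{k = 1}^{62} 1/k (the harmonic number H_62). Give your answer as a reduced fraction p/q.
H_62 = 928551009361054917576341971/197044480683803711251893600

Direct summation: H_62 = 1 + 1/2 + ... + 1/62. The least common denominator is lcm(1, ..., 62) = 591133442051411133755680800; over this denominator the numerator is 591133442051411133755680800 + 295566721025705566877840400 + 197044480683803711251893600 + 147783360512852783438920200 + 118226688410282226751136160 + 98522240341901855625946800 + 84447634578773019107954400 + 73891680256426391719460100 + 65681493561267903750631200 + 59113344205141113375568080 + 53739403822855557614152800 + 49261120170950927812973400 + 45471803234723933365821600 + 42223817289386509553977200 + 39408896136760742250378720 + 36945840128213195859730050 + 34772555414788890220922400 + 32840746780633951875315600 + 31112286423758480723983200 + 29556672102570556687784040 + 28149211526257673035984800 + 26869701911427778807076400 + 25701454002235266685029600 + 24630560085475463906486700 + 23645337682056445350227232 + 22735901617361966682910800 + 21893831187089301250210400 + 21111908644693254776988600 + 20383911794876245991575200 + 19704448068380371125189360 + 19068820711335843024376800 + 18472920064106597929865025 + 17913134607618519204717600 + 17386277707394445110461200 + 16889526915754603821590880 + 16420373390316975937657800 + 15976579514903003615018400 + 15556143211879240361991600 + 15157267744907977788607200 + 14778336051285278343892020 + 14417888830522222774528800 + 14074605763128836517992400 + 13747289350032817064085600 + 13434850955713889403538200 + 13136298712253580750126240 + 12850727001117633342514800 + 12577307277689598590546400 + 12315280042737731953243350 + 12063947796967574158279200 + 11822668841028222675113616 + 11590851804929630073640800 + 11367950808680983341455400 + 11153461170781342146333600 + 10946915593544650625105200 + 10747880764571111522830560 + 10555954322346627388494300 + 10370762141252826907994400 + 10191955897438122995787600 + 10019210882227307351791200 + 9852224034190185562594680 + 9690712164777231700912800 + 9534410355667921512188400 = 2785653028083164752729025913, so H_62 = 2785653028083164752729025913/591133442051411133755680800; reducing by gcd(2785653028083164752729025913, 591133442051411133755680800) = 3 gives 928551009361054917576341971/197044480683803711251893600 ≈ 4.71239. (The PNT-adjacent estimate ln(62) + γ ≈ 4.70435 matches within O(1/n).)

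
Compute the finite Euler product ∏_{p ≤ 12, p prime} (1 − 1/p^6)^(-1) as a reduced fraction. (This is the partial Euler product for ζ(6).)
∏ = 271270278125/266645897856

The primes p ≤ 12 are [2, 3, 5, 7, 11]. For each prime, (1 − 1/p^6)^(-1) = p^6 / (p^6 − 1). The product is (1 − 1/2^6)^(-1), (1 − 1/3^6)^(-1), (1 − 1/5^6)^(-1), (1 − 1/7^6)^(-1), (1 − 1/11^6)^(-1) = ∏ p^6 / (p^6 − 1) = 271270278125/266645897856.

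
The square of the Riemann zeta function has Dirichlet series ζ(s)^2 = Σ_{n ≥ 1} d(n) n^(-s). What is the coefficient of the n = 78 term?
d(78) = 8

ζ(s)^2 = (Σ 1/m^s)(Σ 1/k^s). The coefficient of 1/n^s in the product is the number of ordered pairs (m, k) with mk = n, which equals d(n). For n = 78, divisors are [1, 2, 3, 6, 13, 26, 39, 78], so d(78) = 8.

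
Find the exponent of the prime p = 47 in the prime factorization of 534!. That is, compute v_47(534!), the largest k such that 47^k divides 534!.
v_47(534!) = 11

Legendre's formula: v_p(n!) = Σ_{k ≥ 1} ⌊n / p^k⌋. For p = 47, n = 534, the terms are:
  ⌊534/47^1⌋ = ⌊534/47⌋ = 11
(the next term ⌊534/47^2⌋ = 0, terminating the sum). Summing: v_47(534!) = 11 = 11.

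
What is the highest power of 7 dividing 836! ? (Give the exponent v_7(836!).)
v_7(836!) = 138

Legendre's formula: v_p(n!) = Σ_{k ≥ 1} ⌊n / p^k⌋. For p = 7, n = 836, the terms are:
  ⌊836/7^1⌋ = ⌊836/7⌋ = 119
  ⌊836/7^2⌋ = ⌊836/49⌋ = 17
  ⌊836/7^3⌋ = ⌊836/343⌋ = 2
(the next term ⌊836/7^4⌋ = 0, terminating the sum). Summing: v_7(836!) = 119 + 17 + 2 = 138.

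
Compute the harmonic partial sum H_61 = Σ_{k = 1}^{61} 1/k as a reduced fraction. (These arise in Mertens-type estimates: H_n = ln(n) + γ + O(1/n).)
H_61 = 925372872575832277072279171/197044480683803711251893600

Direct summation: H_61 = 1 + 1/2 + ... + 1/61. The least common denominator is lcm(1, ..., 61) = 591133442051411133755680800; over this denominator the numerator is 591133442051411133755680800 + 295566721025705566877840400 + 197044480683803711251893600 + 147783360512852783438920200 + 118226688410282226751136160 + 98522240341901855625946800 + 84447634578773019107954400 + 73891680256426391719460100 + 65681493561267903750631200 + 59113344205141113375568080 + 53739403822855557614152800 + 49261120170950927812973400 + 45471803234723933365821600 + 42223817289386509553977200 + 39408896136760742250378720 + 36945840128213195859730050 + 34772555414788890220922400 + 32840746780633951875315600 + 31112286423758480723983200 + 29556672102570556687784040 + 28149211526257673035984800 + 26869701911427778807076400 + 25701454002235266685029600 + 24630560085475463906486700 + 23645337682056445350227232 + 22735901617361966682910800 + 21893831187089301250210400 + 21111908644693254776988600 + 20383911794876245991575200 + 19704448068380371125189360 + 19068820711335843024376800 + 18472920064106597929865025 + 17913134607618519204717600 + 17386277707394445110461200 + 16889526915754603821590880 + 16420373390316975937657800 + 15976579514903003615018400 + 15556143211879240361991600 + 15157267744907977788607200 + 14778336051285278343892020 + 14417888830522222774528800 + 14074605763128836517992400 + 13747289350032817064085600 + 13434850955713889403538200 + 13136298712253580750126240 + 12850727001117633342514800 + 12577307277689598590546400 + 12315280042737731953243350 + 12063947796967574158279200 + 11822668841028222675113616 + 11590851804929630073640800 + 11367950808680983341455400 + 11153461170781342146333600 + 10946915593544650625105200 + 10747880764571111522830560 + 10555954322346627388494300 + 10370762141252826907994400 + 10191955897438122995787600 + 10019210882227307351791200 + 9852224034190185562594680 + 9690712164777231700912800 = 2776118617727496831216837513, so H_61 = 2776118617727496831216837513/591133442051411133755680800; reducing by gcd(2776118617727496831216837513, 591133442051411133755680800) = 3 gives 925372872575832277072279171/197044480683803711251893600 ≈ 4.69626. (The PNT-adjacent estimate ln(61) + γ ≈ 4.68809 matches within O(1/n).)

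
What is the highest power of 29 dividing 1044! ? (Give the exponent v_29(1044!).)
v_29(1044!) = 37

Legendre's formula: v_p(n!) = Σ_{k ≥ 1} ⌊n / p^k⌋. For p = 29, n = 1044, the terms are:
  ⌊1044/29^1⌋ = ⌊1044/29⌋ = 36
  ⌊1044/29^2⌋ = ⌊1044/841⌋ = 1
(the next term ⌊1044/29^3⌋ = 0, terminating the sum). Summing: v_29(1044!) = 36 + 1 = 37.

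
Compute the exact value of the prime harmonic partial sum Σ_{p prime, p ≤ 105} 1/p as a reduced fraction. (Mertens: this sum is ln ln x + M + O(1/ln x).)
Σ 1/p = 43710588286712969019768170103664304877397/23984823528925228172706521638692258396210

π(105) = 27, so the primes ≤ 105 are [2, 3, 5, 7, 11, 13, 17, 19, 23, 29, 31, 37, 41, 43, 47, 53, 59, 61, 67, 71, 73, 79, 83, 89, 97, 101, 103]. Summing 1/p over these primes: 43710588286712969019768170103664304877397/23984823528925228172706521638692258396210 ≈ 1.8224. Mertens estimate ln ln(105) + 0.2615 ≈ 1.7992.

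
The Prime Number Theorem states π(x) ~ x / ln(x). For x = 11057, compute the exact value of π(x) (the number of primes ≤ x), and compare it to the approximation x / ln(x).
π(11057) = 1339;  x/ln(x) ≈ 1187.54;  relative error ≈ 11.31%.

Directly count primes up to 11057: π(11057) = 1339. The PNT approximation gives 11057/ln(11057) ≈ 11057/9.31082 ≈ 1187.54. Relative error (π(x) − x/ln(x)) / π(x) ≈ 11.31%; the approximation is known to undercount slightly (Li(x) is a better estimate).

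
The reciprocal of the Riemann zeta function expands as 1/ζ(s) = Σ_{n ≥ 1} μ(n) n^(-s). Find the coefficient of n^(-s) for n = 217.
μ(217) = 1

Factor n = 217 = 7 · 31. μ(n) = 0 if any exponent ≥ 2 (not squarefree); otherwise μ(n) = (−1)^{ω(n)} where ω(n) is the number of distinct prime factors. Applying: μ(217) = 1.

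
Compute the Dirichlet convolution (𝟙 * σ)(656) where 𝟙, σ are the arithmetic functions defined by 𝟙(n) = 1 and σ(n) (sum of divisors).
(𝟙 * σ)(656) = 2451

Divisors of 656: [1, 2, 4, 8, 16, 41, 82, 164, 328, 656]. For each d | 656:
  d = 1: 𝟙(1) · σ(656/1) = 1 · 1302 = 1302
  d = 2: 𝟙(2) · σ(656/2) = 1 · 630 = 630
  d = 4: 𝟙(4) · σ(656/4) = 1 · 294 = 294
  d = 8: 𝟙(8) · σ(656/8) = 1 · 126 = 126
  d = 16: 𝟙(16) · σ(656/16) = 1 · 42 = 42
  d = 41: 𝟙(41) · σ(656/41) = 1 · 31 = 31
  d = 82: 𝟙(82) · σ(656/82) = 1 · 15 = 15
  d = 164: 𝟙(164) · σ(656/164) = 1 · 7 = 7
  d = 328: 𝟙(328) · σ(656/328) = 1 · 3 = 3
  d = 656: 𝟙(656) · σ(656/656) = 1 · 1 = 1
Summing: (𝟙 * σ)(656) = 1302 + 630 + 294 + 126 + 42 + 31 + 15 + 7 + 3 + 1 = 2451.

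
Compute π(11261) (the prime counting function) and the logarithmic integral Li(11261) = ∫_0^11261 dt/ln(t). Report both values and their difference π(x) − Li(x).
π(11261) = 1362;  Li(11261) ≈ 1382.16;  π(x) − Li(x) ≈ -20.16.

Direct count of primes ≤ 11261 gives π(11261) = 1362. Numerical evaluation of the logarithmic integral gives Li(11261) ≈ 1382.16. The difference π(x) − Li(x) ≈ -20.16 is typically negative for small/moderate x (Li(x) overestimates), though Littlewood's theorem shows this sign changes infinitely often.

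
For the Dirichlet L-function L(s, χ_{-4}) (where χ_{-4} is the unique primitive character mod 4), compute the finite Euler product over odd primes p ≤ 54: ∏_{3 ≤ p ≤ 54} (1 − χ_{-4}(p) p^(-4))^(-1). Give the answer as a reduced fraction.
∏ = 257364431333305770108011762895409938991497014556861335561/260241495905762991772533773778373936417391479107040051200

The odd primes p ≤ 54 are [3, 5, 7, 11, 13, 17, 19, 23, 29, 31, 37, 41, 43, 47, 53]. For each, χ(p) = 1 if p ≡ 1 mod 4, χ(p) = −1 if p ≡ 3 mod 4. Taking (1 − χ(p)/p^4)^(-1) = p^4/(p^4 − χ(p)): (1 − (-1)/3^4)^(-1) · (1 − (1)/5^4)^(-1) · (1 − (-1)/7^4)^(-1) · (1 − (-1)/11^4)^(-1) · (1 − (1)/13^4)^(-1) · (1 − (1)/17^4)^(-1) · (1 − (-1)/19^4)^(-1) · (1 − (-1)/23^4)^(-1) · (1 − (1)/29^4)^(-1) · (1 − (-1)/31^4)^(-1) · (1 − (1)/37^4)^(-1) · (1 − (1)/41^4)^(-1) · (1 − (-1)/43^4)^(-1) · (1 − (-1)/47^4)^(-1) · (1 − (1)/53^4)^(-1) = 257364431333305770108011762895409938991497014556861335561/260241495905762991772533773778373936417391479107040051200.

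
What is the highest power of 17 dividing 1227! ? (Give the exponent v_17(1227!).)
v_17(1227!) = 76

Legendre's formula: v_p(n!) = Σ_{k ≥ 1} ⌊n / p^k⌋. For p = 17, n = 1227, the terms are:
  ⌊1227/17^1⌋ = ⌊1227/17⌋ = 72
  ⌊1227/17^2⌋ = ⌊1227/289⌋ = 4
(the next term ⌊1227/17^3⌋ = 0, terminating the sum). Summing: v_17(1227!) = 72 + 4 = 76.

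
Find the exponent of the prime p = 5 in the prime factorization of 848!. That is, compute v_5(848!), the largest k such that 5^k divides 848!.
v_5(848!) = 209

Legendre's formula: v_p(n!) = Σ_{k ≥ 1} ⌊n / p^k⌋. For p = 5, n = 848, the terms are:
  ⌊848/5^1⌋ = ⌊848/5⌋ = 169
  ⌊848/5^2⌋ = ⌊848/25⌋ = 33
  ⌊848/5^3⌋ = ⌊848/125⌋ = 6
  ⌊848/5^4⌋ = ⌊848/625⌋ = 1
(the next term ⌊848/5^5⌋ = 0, terminating the sum). Summing: v_5(848!) = 169 + 33 + 6 + 1 = 209.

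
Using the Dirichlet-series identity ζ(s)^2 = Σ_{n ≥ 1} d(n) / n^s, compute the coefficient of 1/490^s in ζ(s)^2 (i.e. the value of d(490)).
d(490) = 12

ζ(s)^2 = (Σ 1/m^s)(Σ 1/k^s). The coefficient of 1/n^s in the product is the number of ordered pairs (m, k) with mk = n, which equals d(n). For n = 490, divisors are [1, 2, 5, 7, 10, 14, 35, 49, 70, 98, 245, 490], so d(490) = 12.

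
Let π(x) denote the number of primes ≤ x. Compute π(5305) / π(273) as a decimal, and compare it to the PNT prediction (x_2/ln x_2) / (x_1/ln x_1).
π(5305)/π(273) = 703/58 ≈ 12.1207;  PNT prediction ≈ 12.7098.

π(273) = 58 and π(5305) = 703, so π(5305)/π(273) ≈ 12.1207. The PNT-predicted ratio is (5305/ln(5305)) / (273/ln(273)) ≈ 12.7098. The two agree to within a few percent, as expected.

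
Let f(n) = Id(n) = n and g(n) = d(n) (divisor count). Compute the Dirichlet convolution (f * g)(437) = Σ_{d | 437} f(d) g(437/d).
(Id * d)(437) = 525

Divisors of 437: [1, 19, 23, 437]. For each d | 437:
  d = 1: Id(1) · d(437/1) = 1 · 4 = 4
  d = 19: Id(19) · d(437/19) = 19 · 2 = 38
  d = 23: Id(23) · d(437/23) = 23 · 2 = 46
  d = 437: Id(437) · d(437/437) = 437 · 1 = 437
Summing: (Id * d)(437) = 4 + 38 + 46 + 437 = 525.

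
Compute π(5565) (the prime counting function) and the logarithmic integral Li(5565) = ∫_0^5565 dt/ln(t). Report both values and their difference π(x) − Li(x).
π(5565) = 734;  Li(5565) ≈ 750.20;  π(x) − Li(x) ≈ -16.20.

Direct count of primes ≤ 5565 gives π(5565) = 734. Numerical evaluation of the logarithmic integral gives Li(5565) ≈ 750.20. The difference π(x) − Li(x) ≈ -16.20 is typically negative for small/moderate x (Li(x) overestimates), though Littlewood's theorem shows this sign changes infinitely often.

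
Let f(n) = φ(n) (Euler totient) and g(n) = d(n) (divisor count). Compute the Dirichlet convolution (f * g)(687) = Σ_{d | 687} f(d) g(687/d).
(φ * d)(687) = 920

Divisors of 687: [1, 3, 229, 687]. For each d | 687:
  d = 1: φ(1) · d(687/1) = 1 · 4 = 4
  d = 3: φ(3) · d(687/3) = 2 · 2 = 4
  d = 229: φ(229) · d(687/229) = 228 · 2 = 456
  d = 687: φ(687) · d(687/687) = 456 · 1 = 456
Summing: (φ * d)(687) = 4 + 4 + 456 + 456 = 920.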